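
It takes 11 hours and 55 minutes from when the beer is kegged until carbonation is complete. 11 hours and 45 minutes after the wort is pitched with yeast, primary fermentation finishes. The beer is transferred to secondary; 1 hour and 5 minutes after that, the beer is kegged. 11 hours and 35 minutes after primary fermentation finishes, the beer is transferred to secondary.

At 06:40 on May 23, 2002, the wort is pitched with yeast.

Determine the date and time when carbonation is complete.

The wort is pitched with yeast: 06:40 May 23, 2002.
Primary fermentation finishes: 06:40 May 23, 2002 + 11h45m = 18:25 May 23, 2002.
The beer is transferred to secondary: 18:25 May 23, 2002 + 11h35m = 06:00 May 24, 2002.
The beer is kegged: 06:00 May 24, 2002 + 1h05m = 07:05 May 24, 2002.
Carbonation is complete: 07:05 May 24, 2002 + 11h55m = 19:00 May 24, 2002.

19:00 on May 24, 2002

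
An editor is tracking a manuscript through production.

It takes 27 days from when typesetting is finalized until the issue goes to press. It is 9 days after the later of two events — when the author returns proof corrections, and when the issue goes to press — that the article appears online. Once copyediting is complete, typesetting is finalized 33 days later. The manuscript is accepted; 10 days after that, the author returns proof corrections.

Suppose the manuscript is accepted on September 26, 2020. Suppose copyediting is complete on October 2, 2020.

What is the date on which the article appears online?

December 10, 2020

The manuscript is accepted: Sep 26, 2020.
The author returns proof corrections: Sep 26, 2020 + 10 days = Oct 6, 2020.
Copyediting is complete: Oct 2, 2020.
Typesetting is finalized: Oct 2, 2020 + 33 days = Nov 4, 2020.
The issue goes to press: Nov 4, 2020 + 27 days = Dec 1, 2020.
Both prerequisites met — the author returns proof corrections (Oct 6, 2020), the issue goes to press (Dec 1, 2020); the later is Dec 1, 2020.
The article appears online: Dec 1, 2020 + 9 days = Dec 10, 2020.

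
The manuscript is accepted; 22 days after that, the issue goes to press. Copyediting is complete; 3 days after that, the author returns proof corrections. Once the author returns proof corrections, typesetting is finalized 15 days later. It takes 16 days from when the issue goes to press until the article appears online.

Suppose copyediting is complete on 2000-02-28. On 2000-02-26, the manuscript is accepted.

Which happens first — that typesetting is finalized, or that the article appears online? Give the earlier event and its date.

Typesetting is finalized — 2000-03-17

Copyediting is complete: Feb 28, 2000.
The author returns proof corrections: Feb 28, 2000 + 3 days = Mar 2, 2000.
Typesetting is finalized: Mar 2, 2000 + 15 days = Mar 17, 2000.
The manuscript is accepted: Feb 26, 2000.
The issue goes to press: Feb 26, 2000 + 22 days = Mar 19, 2000.
The article appears online: Mar 19, 2000 + 16 days = Apr 4, 2000.
Comparing: typesetting is finalized on Mar 17, 2000 vs the article appears online on Apr 4, 2000. Earlier: typesetting is finalized.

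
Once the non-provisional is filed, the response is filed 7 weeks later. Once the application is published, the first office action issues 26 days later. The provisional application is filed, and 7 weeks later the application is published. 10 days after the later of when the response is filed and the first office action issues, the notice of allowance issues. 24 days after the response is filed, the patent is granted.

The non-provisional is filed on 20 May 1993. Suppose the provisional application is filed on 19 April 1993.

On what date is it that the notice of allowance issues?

18 July 1993

The non-provisional is filed: May 20, 1993.
The response is filed: May 20, 1993 + 7 weeks = Jul 8, 1993.
The provisional application is filed: Apr 19, 1993.
The application is published: Apr 19, 1993 + 7 weeks = Jun 7, 1993.
The first office action issues: Jun 7, 1993 + 26 days = Jul 3, 1993.
Both prerequisites met — the response is filed (Jul 8, 1993), the first office action issues (Jul 3, 1993); the later is Jul 8, 1993.
The notice of allowance issues: Jul 8, 1993 + 10 days = Jul 18, 1993.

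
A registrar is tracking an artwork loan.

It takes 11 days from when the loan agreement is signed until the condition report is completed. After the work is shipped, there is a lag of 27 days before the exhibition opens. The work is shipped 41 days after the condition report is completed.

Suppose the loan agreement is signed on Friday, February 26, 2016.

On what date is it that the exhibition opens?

The loan agreement is signed: Feb 26, 2016.
The condition report is completed: Feb 26, 2016 + 11 days = Mar 8, 2016.
The work is shipped: Mar 8, 2016 + 41 days = Apr 18, 2016.
The exhibition opens: Apr 18, 2016 + 27 days = May 15, 2016.

Sunday, May 15, 2016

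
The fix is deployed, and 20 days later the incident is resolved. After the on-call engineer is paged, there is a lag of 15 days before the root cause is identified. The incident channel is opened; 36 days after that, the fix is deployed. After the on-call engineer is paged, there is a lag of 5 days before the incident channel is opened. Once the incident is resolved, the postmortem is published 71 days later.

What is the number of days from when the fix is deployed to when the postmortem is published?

Causal path: the fix is deployed → the incident is resolved → the postmortem is published.
Total delay along the path: 20 + 71 = 91 days.

91 days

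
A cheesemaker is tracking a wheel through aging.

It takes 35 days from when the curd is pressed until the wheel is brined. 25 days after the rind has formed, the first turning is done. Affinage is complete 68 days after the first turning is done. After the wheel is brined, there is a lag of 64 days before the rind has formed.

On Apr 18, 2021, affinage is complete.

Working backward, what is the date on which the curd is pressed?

Oct 8, 2020

Affinage is complete: Apr 18, 2021.
The first turning is done: Apr 18, 2021 − 68 days = Feb 9, 2021.
The rind has formed: Feb 9, 2021 − 25 days = Jan 15, 2021.
The wheel is brined: Jan 15, 2021 − 64 days = Nov 12, 2020.
The curd is pressed: Nov 12, 2020 − 35 days = Oct 8, 2020.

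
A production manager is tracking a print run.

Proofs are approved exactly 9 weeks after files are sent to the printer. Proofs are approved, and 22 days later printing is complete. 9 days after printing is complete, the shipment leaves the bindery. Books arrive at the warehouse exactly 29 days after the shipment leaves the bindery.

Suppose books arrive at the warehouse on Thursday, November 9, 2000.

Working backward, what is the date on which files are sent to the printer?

Books arrive at the warehouse: Nov 9, 2000.
The shipment leaves the bindery: Nov 9, 2000 − 29 days = Oct 11, 2000.
Printing is complete: Oct 11, 2000 − 9 days = Oct 2, 2000.
Proofs are approved: Oct 2, 2000 − 22 days = Sep 10, 2000.
Files are sent to the printer: Sep 10, 2000 − 9 weeks = Jul 9, 2000.

Sunday, July 9, 2000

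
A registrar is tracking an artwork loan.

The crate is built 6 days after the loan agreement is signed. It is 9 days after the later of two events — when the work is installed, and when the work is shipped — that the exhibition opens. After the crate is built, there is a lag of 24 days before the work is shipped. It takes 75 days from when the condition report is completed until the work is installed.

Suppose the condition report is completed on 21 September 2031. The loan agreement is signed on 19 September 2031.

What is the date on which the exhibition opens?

The condition report is completed: Sep 21, 2031.
The work is installed: Sep 21, 2031 + 75 days = Dec 5, 2031.
The loan agreement is signed: Sep 19, 2031.
The crate is built: Sep 19, 2031 + 6 days = Sep 25, 2031.
The work is shipped: Sep 25, 2031 + 24 days = Oct 19, 2031.
Both prerequisites met — the work is installed (Dec 5, 2031), the work is shipped (Oct 19, 2031); the later is Dec 5, 2031.
The exhibition opens: Dec 5, 2031 + 9 days = Dec 14, 2031.

14 December 2031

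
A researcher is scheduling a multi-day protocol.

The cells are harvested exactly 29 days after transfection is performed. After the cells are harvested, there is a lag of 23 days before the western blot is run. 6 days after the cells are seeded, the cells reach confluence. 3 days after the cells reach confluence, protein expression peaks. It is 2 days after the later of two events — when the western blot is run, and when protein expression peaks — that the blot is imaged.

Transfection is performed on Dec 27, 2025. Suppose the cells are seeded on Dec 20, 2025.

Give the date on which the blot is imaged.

Feb 19, 2026

Transfection is performed: Dec 27, 2025.
The cells are harvested: Dec 27, 2025 + 29 days = Jan 25, 2026.
The western blot is run: Jan 25, 2026 + 23 days = Feb 17, 2026.
The cells are seeded: Dec 20, 2025.
The cells reach confluence: Dec 20, 2025 + 6 days = Dec 26, 2025.
Protein expression peaks: Dec 26, 2025 + 3 days = Dec 29, 2025.
Both prerequisites met — the western blot is run (Feb 17, 2026), protein expression peaks (Dec 29, 2025); the later is Feb 17, 2026.
The blot is imaged: Feb 17, 2026 + 2 days = Feb 19, 2026.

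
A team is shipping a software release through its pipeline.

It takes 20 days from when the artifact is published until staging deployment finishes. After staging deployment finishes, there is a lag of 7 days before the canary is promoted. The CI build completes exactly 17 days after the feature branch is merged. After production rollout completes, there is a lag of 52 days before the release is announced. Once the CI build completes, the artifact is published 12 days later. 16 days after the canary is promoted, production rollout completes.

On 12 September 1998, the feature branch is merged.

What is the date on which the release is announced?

14 January 1999

The feature branch is merged: Sep 12, 1998.
The CI build completes: Sep 12, 1998 + 17 days = Sep 29, 1998.
The artifact is published: Sep 29, 1998 + 12 days = Oct 11, 1998.
Staging deployment finishes: Oct 11, 1998 + 20 days = Oct 31, 1998.
The canary is promoted: Oct 31, 1998 + 7 days = Nov 7, 1998.
Production rollout completes: Nov 7, 1998 + 16 days = Nov 23, 1998.
The release is announced: Nov 23, 1998 + 52 days = Jan 14, 1999.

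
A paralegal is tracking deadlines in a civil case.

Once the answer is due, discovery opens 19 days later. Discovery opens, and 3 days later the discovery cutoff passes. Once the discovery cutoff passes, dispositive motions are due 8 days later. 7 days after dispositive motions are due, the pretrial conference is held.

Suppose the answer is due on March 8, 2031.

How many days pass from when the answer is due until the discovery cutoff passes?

Causal path: the answer is due → discovery opens → the discovery cutoff passes.
Total delay along the path: 19 + 3 = 22 days.

22 days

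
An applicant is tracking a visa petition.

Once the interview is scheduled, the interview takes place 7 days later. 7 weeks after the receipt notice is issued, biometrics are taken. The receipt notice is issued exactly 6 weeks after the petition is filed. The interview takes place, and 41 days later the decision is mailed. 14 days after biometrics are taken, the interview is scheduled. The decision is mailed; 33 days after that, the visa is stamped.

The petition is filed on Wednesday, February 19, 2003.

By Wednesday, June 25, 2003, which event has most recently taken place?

The interview takes place

The petition is filed: Feb 19, 2003.
The receipt notice is issued: Feb 19, 2003 + 6 weeks = Apr 2, 2003.
Biometrics are taken: Apr 2, 2003 + 7 weeks = May 21, 2003.
The interview is scheduled: May 21, 2003 + 14 days = Jun 4, 2003.
The interview takes place: Jun 4, 2003 + 7 days = Jun 11, 2003.
The decision is mailed: Jun 11, 2003 + 41 days = Jul 22, 2003.
The visa is stamped: Jul 22, 2003 + 33 days = Aug 24, 2003.
Jun 25, 2003 falls between when the interview takes place (Jun 11, 2003) and when the decision is mailed (Jul 22, 2003).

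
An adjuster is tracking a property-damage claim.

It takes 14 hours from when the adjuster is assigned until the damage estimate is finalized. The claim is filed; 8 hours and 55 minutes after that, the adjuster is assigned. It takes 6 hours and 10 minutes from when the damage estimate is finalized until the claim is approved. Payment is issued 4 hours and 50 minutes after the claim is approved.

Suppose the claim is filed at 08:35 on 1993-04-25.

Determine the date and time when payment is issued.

The claim is filed: 08:35 Apr 25, 1993.
The adjuster is assigned: 08:35 Apr 25, 1993 + 8h55m = 17:30 Apr 25, 1993.
The damage estimate is finalized: 17:30 Apr 25, 1993 + 14h = 07:30 Apr 26, 1993.
The claim is approved: 07:30 Apr 26, 1993 + 6h10m = 13:40 Apr 26, 1993.
Payment is issued: 13:40 Apr 26, 1993 + 4h50m = 18:30 Apr 26, 1993.

18:30 on 1993-04-26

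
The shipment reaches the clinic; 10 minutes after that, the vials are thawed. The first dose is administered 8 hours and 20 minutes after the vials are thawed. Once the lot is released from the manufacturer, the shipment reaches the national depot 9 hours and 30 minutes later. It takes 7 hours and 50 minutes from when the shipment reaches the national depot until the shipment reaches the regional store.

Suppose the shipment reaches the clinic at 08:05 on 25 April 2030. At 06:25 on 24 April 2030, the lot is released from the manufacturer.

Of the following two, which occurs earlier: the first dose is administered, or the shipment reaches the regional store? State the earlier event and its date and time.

The shipment reaches the regional store — 23:45 on 24 April 2030

The shipment reaches the clinic: 08:05 Apr 25, 2030.
The vials are thawed: 08:05 Apr 25, 2030 + 10m = 08:15 Apr 25, 2030.
The first dose is administered: 08:15 Apr 25, 2030 + 8h20m = 16:35 Apr 25, 2030.
The lot is released from the manufacturer: 06:25 Apr 24, 2030.
The shipment reaches the national depot: 06:25 Apr 24, 2030 + 9h30m = 15:55 Apr 24, 2030.
The shipment reaches the regional store: 15:55 Apr 24, 2030 + 7h50m = 23:45 Apr 24, 2030.
Comparing: the first dose is administered at 16:35 Apr 25, 2030 vs the shipment reaches the regional store at 23:45 Apr 24, 2030. Earlier: the shipment reaches the regional store.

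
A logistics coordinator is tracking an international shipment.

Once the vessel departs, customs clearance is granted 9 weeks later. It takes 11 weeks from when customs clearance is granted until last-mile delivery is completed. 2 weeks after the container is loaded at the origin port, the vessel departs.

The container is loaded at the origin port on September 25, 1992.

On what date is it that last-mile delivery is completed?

The container is loaded at the origin port: Sep 25, 1992.
The vessel departs: Sep 25, 1992 + 2 weeks = Oct 9, 1992.
Customs clearance is granted: Oct 9, 1992 + 9 weeks = Dec 11, 1992.
Last-mile delivery is completed: Dec 11, 1992 + 11 weeks = Feb 26, 1993.

February 26, 1993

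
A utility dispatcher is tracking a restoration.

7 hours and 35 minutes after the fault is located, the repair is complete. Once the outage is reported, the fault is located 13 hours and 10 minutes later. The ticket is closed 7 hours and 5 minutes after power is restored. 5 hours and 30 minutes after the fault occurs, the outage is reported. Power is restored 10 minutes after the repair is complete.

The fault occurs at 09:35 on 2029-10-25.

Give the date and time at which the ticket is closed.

The fault occurs: 09:35 Oct 25, 2029.
The outage is reported: 09:35 Oct 25, 2029 + 5h30m = 15:05 Oct 25, 2029.
The fault is located: 15:05 Oct 25, 2029 + 13h10m = 04:15 Oct 26, 2029.
The repair is complete: 04:15 Oct 26, 2029 + 7h35m = 11:50 Oct 26, 2029.
Power is restored: 11:50 Oct 26, 2029 + 10m = 12:00 Oct 26, 2029.
The ticket is closed: 12:00 Oct 26, 2029 + 7h05m = 19:05 Oct 26, 2029.

19:05 on 2029-10-26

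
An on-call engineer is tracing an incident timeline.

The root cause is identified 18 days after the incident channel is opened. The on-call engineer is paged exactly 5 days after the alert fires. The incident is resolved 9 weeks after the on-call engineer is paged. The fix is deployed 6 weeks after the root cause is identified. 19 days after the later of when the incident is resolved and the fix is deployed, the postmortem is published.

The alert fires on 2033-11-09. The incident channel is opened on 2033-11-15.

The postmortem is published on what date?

The alert fires: Nov 9, 2033.
The on-call engineer is paged: Nov 9, 2033 + 5 days = Nov 14, 2033.
The incident is resolved: Nov 14, 2033 + 9 weeks = Jan 16, 2034.
The incident channel is opened: Nov 15, 2033.
The root cause is identified: Nov 15, 2033 + 18 days = Dec 3, 2033.
The fix is deployed: Dec 3, 2033 + 6 weeks = Jan 14, 2034.
Both prerequisites met — the incident is resolved (Jan 16, 2034), the fix is deployed (Jan 14, 2034); the later is Jan 16, 2034.
The postmortem is published: Jan 16, 2034 + 19 days = Feb 4, 2034.

2034-02-04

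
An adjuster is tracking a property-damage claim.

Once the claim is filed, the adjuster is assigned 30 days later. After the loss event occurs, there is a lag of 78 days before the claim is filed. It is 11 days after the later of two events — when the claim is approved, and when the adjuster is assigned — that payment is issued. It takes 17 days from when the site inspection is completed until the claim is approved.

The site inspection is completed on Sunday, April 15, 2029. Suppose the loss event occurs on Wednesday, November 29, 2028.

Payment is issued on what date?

Sunday, May 13, 2029

The site inspection is completed: Apr 15, 2029.
The claim is approved: Apr 15, 2029 + 17 days = May 2, 2029.
The loss event occurs: Nov 29, 2028.
The claim is filed: Nov 29, 2028 + 78 days = Feb 15, 2029.
The adjuster is assigned: Feb 15, 2029 + 30 days = Mar 17, 2029.
Both prerequisites met — the claim is approved (May 2, 2029), the adjuster is assigned (Mar 17, 2029); the later is May 2, 2029.
Payment is issued: May 2, 2029 + 11 days = May 13, 2029.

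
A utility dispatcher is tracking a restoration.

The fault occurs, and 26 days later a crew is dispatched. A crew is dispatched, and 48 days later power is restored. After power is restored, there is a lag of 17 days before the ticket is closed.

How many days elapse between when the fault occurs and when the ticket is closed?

Causal path: the fault occurs → a crew is dispatched → power is restored → the ticket is closed.
Total delay along the path: 26 + 48 + 17 = 91 days.

91 days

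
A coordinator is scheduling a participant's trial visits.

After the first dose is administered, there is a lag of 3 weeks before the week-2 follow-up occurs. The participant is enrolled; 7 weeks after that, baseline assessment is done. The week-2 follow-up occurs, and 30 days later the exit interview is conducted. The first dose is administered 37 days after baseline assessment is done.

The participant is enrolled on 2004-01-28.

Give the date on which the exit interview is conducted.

The participant is enrolled: Jan 28, 2004.
Baseline assessment is done: Jan 28, 2004 + 7 weeks = Mar 17, 2004.
The first dose is administered: Mar 17, 2004 + 37 days = Apr 23, 2004.
The week-2 follow-up occurs: Apr 23, 2004 + 3 weeks = May 14, 2004.
The exit interview is conducted: May 14, 2004 + 30 days = Jun 13, 2004.

2004-06-13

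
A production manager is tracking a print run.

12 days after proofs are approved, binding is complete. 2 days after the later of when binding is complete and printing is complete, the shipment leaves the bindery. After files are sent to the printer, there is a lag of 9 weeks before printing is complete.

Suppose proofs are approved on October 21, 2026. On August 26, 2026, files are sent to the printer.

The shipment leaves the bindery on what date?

Proofs are approved: Oct 21, 2026.
Binding is complete: Oct 21, 2026 + 12 days = Nov 2, 2026.
Files are sent to the printer: Aug 26, 2026.
Printing is complete: Aug 26, 2026 + 9 weeks = Oct 28, 2026.
Both prerequisites met — binding is complete (Nov 2, 2026), printing is complete (Oct 28, 2026); the later is Nov 2, 2026.
The shipment leaves the bindery: Nov 2, 2026 + 2 days = Nov 4, 2026.

November 4, 2026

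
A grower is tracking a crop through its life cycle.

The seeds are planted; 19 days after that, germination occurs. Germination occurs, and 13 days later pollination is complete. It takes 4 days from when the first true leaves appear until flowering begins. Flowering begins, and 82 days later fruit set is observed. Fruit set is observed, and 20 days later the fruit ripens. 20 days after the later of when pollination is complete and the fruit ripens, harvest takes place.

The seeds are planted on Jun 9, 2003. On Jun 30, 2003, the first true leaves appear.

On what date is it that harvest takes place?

The seeds are planted: Jun 9, 2003.
Germination occurs: Jun 9, 2003 + 19 days = Jun 28, 2003.
Pollination is complete: Jun 28, 2003 + 13 days = Jul 11, 2003.
The first true leaves appear: Jun 30, 2003.
Flowering begins: Jun 30, 2003 + 4 days = Jul 4, 2003.
Fruit set is observed: Jul 4, 2003 + 82 days = Sep 24, 2003.
The fruit ripens: Sep 24, 2003 + 20 days = Oct 14, 2003.
Both prerequisites met — pollination is complete (Jul 11, 2003), the fruit ripens (Oct 14, 2003); the later is Oct 14, 2003.
Harvest takes place: Oct 14, 2003 + 20 days = Nov 3, 2003.

Nov 3, 2003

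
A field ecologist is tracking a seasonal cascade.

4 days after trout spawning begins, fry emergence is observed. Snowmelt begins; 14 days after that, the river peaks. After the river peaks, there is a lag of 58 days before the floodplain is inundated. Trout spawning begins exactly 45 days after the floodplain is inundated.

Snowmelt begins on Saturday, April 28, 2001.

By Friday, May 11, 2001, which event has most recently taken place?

Snowmelt begins

Snowmelt begins: Apr 28, 2001.
The river peaks: Apr 28, 2001 + 14 days = May 12, 2001.
The floodplain is inundated: May 12, 2001 + 58 days = Jul 9, 2001.
Trout spawning begins: Jul 9, 2001 + 45 days = Aug 23, 2001.
Fry emergence is observed: Aug 23, 2001 + 4 days = Aug 27, 2001.
May 11, 2001 falls between when snowmelt begins (Apr 28, 2001) and when the river peaks (May 12, 2001).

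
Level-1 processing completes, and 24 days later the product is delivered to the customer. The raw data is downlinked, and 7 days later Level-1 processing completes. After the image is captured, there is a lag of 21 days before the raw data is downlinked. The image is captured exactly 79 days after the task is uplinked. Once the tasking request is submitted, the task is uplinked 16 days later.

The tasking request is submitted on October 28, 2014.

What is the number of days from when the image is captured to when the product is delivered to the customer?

52 days

Causal path: the image is captured → the raw data is downlinked → Level-1 processing completes → the product is delivered to the customer.
Total delay along the path: 21 + 7 + 24 = 52 days.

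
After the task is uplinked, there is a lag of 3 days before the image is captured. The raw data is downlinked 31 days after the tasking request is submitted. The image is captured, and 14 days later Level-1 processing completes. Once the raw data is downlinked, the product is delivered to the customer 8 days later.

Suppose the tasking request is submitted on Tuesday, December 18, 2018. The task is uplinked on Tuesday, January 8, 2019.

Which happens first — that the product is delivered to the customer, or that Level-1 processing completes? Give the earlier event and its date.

Level-1 processing completes — Friday, January 25, 2019

The tasking request is submitted: Dec 18, 2018.
The raw data is downlinked: Dec 18, 2018 + 31 days = Jan 18, 2019.
The product is delivered to the customer: Jan 18, 2019 + 8 days = Jan 26, 2019.
The task is uplinked: Jan 8, 2019.
The image is captured: Jan 8, 2019 + 3 days = Jan 11, 2019.
Level-1 processing completes: Jan 11, 2019 + 14 days = Jan 25, 2019.
Comparing: the product is delivered to the customer on Jan 26, 2019 vs Level-1 processing completes on Jan 25, 2019. Earlier: Level-1 processing completes.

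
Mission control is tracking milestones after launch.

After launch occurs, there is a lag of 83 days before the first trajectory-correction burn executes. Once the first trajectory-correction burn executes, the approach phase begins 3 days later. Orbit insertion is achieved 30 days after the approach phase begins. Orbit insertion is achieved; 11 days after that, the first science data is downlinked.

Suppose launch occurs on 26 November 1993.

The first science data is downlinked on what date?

2 April 1994

Launch occurs: Nov 26, 1993.
The first trajectory-correction burn executes: Nov 26, 1993 + 83 days = Feb 17, 1994.
The approach phase begins: Feb 17, 1994 + 3 days = Feb 20, 1994.
Orbit insertion is achieved: Feb 20, 1994 + 30 days = Mar 22, 1994.
The first science data is downlinked: Mar 22, 1994 + 11 days = Apr 2, 1994.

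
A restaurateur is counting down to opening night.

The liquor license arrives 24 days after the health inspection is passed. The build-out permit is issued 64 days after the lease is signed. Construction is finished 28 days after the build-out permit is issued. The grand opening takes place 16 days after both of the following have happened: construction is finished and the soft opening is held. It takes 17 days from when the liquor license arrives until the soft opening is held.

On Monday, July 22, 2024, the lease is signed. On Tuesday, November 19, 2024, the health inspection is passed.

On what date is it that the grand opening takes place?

Wednesday, January 15, 2025

The lease is signed: Jul 22, 2024.
The build-out permit is issued: Jul 22, 2024 + 64 days = Sep 24, 2024.
Construction is finished: Sep 24, 2024 + 28 days = Oct 22, 2024.
The health inspection is passed: Nov 19, 2024.
The liquor license arrives: Nov 19, 2024 + 24 days = Dec 13, 2024.
The soft opening is held: Dec 13, 2024 + 17 days = Dec 30, 2024.
Both prerequisites met — construction is finished (Oct 22, 2024), the soft opening is held (Dec 30, 2024); the later is Dec 30, 2024.
The grand opening takes place: Dec 30, 2024 + 16 days = Jan 15, 2025.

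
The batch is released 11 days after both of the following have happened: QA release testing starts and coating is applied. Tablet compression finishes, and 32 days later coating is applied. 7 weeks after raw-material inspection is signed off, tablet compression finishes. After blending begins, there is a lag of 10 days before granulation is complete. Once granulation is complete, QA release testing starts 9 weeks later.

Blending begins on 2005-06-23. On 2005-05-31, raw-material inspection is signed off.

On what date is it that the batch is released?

2005-09-15

Blending begins: Jun 23, 2005.
Granulation is complete: Jun 23, 2005 + 10 days = Jul 3, 2005.
QA release testing starts: Jul 3, 2005 + 9 weeks = Sep 4, 2005.
Raw-material inspection is signed off: May 31, 2005.
Tablet compression finishes: May 31, 2005 + 7 weeks = Jul 19, 2005.
Coating is applied: Jul 19, 2005 + 32 days = Aug 20, 2005.
Both prerequisites met — QA release testing starts (Sep 4, 2005), coating is applied (Aug 20, 2005); the later is Sep 4, 2005.
The batch is released: Sep 4, 2005 + 11 days = Sep 15, 2005.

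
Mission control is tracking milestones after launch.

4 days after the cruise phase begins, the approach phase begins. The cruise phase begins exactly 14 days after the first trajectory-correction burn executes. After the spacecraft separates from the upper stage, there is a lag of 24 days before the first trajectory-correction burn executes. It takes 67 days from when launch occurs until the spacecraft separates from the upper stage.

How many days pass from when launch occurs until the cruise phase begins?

105 days

Causal path: launch occurs → the spacecraft separates from the upper stage → the first trajectory-correction burn executes → the cruise phase begins.
Total delay along the path: 67 + 24 + 14 = 105 days.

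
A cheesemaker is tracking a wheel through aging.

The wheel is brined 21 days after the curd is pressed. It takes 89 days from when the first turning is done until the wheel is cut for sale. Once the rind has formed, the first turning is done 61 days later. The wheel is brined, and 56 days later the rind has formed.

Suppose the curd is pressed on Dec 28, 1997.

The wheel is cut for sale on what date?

Aug 12, 1998

The curd is pressed: Dec 28, 1997.
The wheel is brined: Dec 28, 1997 + 21 days = Jan 18, 1998.
The rind has formed: Jan 18, 1998 + 56 days = Mar 15, 1998.
The first turning is done: Mar 15, 1998 + 61 days = May 15, 1998.
The wheel is cut for sale: May 15, 1998 + 89 days = Aug 12, 1998.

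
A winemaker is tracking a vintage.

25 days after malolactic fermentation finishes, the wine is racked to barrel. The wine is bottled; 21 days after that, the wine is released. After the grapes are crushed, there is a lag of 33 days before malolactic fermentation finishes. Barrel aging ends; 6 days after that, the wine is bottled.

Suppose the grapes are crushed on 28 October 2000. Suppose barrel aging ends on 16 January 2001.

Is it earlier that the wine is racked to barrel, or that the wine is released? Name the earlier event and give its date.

The wine is racked to barrel — 25 December 2000

The grapes are crushed: Oct 28, 2000.
Malolactic fermentation finishes: Oct 28, 2000 + 33 days = Nov 30, 2000.
The wine is racked to barrel: Nov 30, 2000 + 25 days = Dec 25, 2000.
Barrel aging ends: Jan 16, 2001.
The wine is bottled: Jan 16, 2001 + 6 days = Jan 22, 2001.
The wine is released: Jan 22, 2001 + 21 days = Feb 12, 2001.
Comparing: the wine is racked to barrel on Dec 25, 2000 vs the wine is released on Feb 12, 2001. Earlier: the wine is racked to barrel.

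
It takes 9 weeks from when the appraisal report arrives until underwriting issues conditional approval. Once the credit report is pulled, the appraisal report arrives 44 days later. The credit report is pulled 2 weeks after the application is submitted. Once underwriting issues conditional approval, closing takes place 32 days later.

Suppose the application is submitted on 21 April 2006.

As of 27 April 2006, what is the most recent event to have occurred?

The application is submitted: Apr 21, 2006.
The credit report is pulled: Apr 21, 2006 + 2 weeks = May 5, 2006.
The appraisal report arrives: May 5, 2006 + 44 days = Jun 18, 2006.
Underwriting issues conditional approval: Jun 18, 2006 + 9 weeks = Aug 20, 2006.
Closing takes place: Aug 20, 2006 + 32 days = Sep 21, 2006.
Apr 27, 2006 falls between when the application is submitted (Apr 21, 2006) and when the credit report is pulled (May 5, 2006).

The application is submitted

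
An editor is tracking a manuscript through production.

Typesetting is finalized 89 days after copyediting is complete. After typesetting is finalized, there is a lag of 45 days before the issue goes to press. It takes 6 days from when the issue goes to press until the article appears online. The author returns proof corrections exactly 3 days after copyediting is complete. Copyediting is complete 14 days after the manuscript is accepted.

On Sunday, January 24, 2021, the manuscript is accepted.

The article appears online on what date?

The manuscript is accepted: Jan 24, 2021.
Copyediting is complete: Jan 24, 2021 + 14 days = Feb 7, 2021.
Typesetting is finalized: Feb 7, 2021 + 89 days = May 7, 2021.
The issue goes to press: May 7, 2021 + 45 days = Jun 21, 2021.
The article appears online: Jun 21, 2021 + 6 days = Jun 27, 2021.

Sunday, June 27, 2021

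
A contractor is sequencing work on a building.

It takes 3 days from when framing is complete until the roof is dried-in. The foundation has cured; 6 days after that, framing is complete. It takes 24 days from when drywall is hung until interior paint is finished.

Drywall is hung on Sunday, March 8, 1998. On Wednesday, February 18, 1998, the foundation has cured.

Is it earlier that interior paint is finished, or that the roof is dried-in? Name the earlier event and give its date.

The roof is dried-in — Friday, February 27, 1998

Drywall is hung: Mar 8, 1998.
Interior paint is finished: Mar 8, 1998 + 24 days = Apr 1, 1998.
The foundation has cured: Feb 18, 1998.
Framing is complete: Feb 18, 1998 + 6 days = Feb 24, 1998.
The roof is dried-in: Feb 24, 1998 + 3 days = Feb 27, 1998.
Comparing: interior paint is finished on Apr 1, 1998 vs the roof is dried-in on Feb 27, 1998. Earlier: the roof is dried-in.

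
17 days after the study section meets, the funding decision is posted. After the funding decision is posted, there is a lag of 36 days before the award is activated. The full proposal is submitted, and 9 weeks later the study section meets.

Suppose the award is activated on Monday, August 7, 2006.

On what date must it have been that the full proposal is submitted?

Thursday, April 13, 2006

The award is activated: Aug 7, 2006.
The funding decision is posted: Aug 7, 2006 − 36 days = Jul 2, 2006.
The study section meets: Jul 2, 2006 − 17 days = Jun 15, 2006.
The full proposal is submitted: Jun 15, 2006 − 9 weeks = Apr 13, 2006.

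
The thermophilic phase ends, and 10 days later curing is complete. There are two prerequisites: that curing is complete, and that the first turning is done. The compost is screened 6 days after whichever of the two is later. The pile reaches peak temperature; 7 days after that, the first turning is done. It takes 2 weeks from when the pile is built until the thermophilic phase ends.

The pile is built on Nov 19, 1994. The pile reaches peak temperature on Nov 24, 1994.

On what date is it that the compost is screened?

The pile is built: Nov 19, 1994.
The thermophilic phase ends: Nov 19, 1994 + 2 weeks = Dec 3, 1994.
Curing is complete: Dec 3, 1994 + 10 days = Dec 13, 1994.
The pile reaches peak temperature: Nov 24, 1994.
The first turning is done: Nov 24, 1994 + 7 days = Dec 1, 1994.
Both prerequisites met — curing is complete (Dec 13, 1994), the first turning is done (Dec 1, 1994); the later is Dec 13, 1994.
The compost is screened: Dec 13, 1994 + 6 days = Dec 19, 1994.

Dec 19, 1994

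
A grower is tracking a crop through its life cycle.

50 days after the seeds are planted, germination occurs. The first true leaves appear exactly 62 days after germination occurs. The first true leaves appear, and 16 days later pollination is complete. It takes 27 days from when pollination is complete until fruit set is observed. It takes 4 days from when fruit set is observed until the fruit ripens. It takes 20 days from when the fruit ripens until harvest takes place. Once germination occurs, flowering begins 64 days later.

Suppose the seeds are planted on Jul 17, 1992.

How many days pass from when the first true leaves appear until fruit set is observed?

43 days

Causal path: the first true leaves appear → pollination is complete → fruit set is observed.
Total delay along the path: 16 + 27 = 43 days.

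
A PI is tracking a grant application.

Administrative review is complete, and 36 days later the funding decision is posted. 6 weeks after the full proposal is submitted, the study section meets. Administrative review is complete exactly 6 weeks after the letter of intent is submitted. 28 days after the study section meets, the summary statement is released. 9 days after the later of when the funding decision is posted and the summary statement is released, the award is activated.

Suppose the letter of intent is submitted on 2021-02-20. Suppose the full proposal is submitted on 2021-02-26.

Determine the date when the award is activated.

The letter of intent is submitted: Feb 20, 2021.
Administrative review is complete: Feb 20, 2021 + 6 weeks = Apr 3, 2021.
The funding decision is posted: Apr 3, 2021 + 36 days = May 9, 2021.
The full proposal is submitted: Feb 26, 2021.
The study section meets: Feb 26, 2021 + 6 weeks = Apr 9, 2021.
The summary statement is released: Apr 9, 2021 + 28 days = May 7, 2021.
Both prerequisites met — the funding decision is posted (May 9, 2021), the summary statement is released (May 7, 2021); the later is May 9, 2021.
The award is activated: May 9, 2021 + 9 days = May 18, 2021.

2021-05-18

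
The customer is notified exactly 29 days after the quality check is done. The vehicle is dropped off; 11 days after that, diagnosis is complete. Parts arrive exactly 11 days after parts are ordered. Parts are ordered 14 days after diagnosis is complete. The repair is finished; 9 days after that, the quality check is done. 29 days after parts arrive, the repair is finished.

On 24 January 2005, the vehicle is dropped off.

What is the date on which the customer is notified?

The vehicle is dropped off: Jan 24, 2005.
Diagnosis is complete: Jan 24, 2005 + 11 days = Feb 4, 2005.
Parts are ordered: Feb 4, 2005 + 14 days = Feb 18, 2005.
Parts arrive: Feb 18, 2005 + 11 days = Mar 1, 2005.
The repair is finished: Mar 1, 2005 + 29 days = Mar 30, 2005.
The quality check is done: Mar 30, 2005 + 9 days = Apr 8, 2005.
The customer is notified: Apr 8, 2005 + 29 days = May 7, 2005.

7 May 2005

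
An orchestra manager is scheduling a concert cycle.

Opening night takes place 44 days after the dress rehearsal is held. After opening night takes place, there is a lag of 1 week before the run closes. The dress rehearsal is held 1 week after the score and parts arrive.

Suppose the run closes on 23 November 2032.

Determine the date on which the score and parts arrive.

26 September 2032

The run closes: Nov 23, 2032.
Opening night takes place: Nov 23, 2032 − 1 week = Nov 16, 2032.
The dress rehearsal is held: Nov 16, 2032 − 44 days = Oct 3, 2032.
The score and parts arrive: Oct 3, 2032 − 1 week = Sep 26, 2032.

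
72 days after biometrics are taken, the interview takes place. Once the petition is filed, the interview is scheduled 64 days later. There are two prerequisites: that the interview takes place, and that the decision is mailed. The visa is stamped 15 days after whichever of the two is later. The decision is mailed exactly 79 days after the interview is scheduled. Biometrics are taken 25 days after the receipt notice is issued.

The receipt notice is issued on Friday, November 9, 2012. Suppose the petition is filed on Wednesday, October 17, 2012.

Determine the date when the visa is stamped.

Sunday, March 24, 2013

The receipt notice is issued: Nov 9, 2012.
Biometrics are taken: Nov 9, 2012 + 25 days = Dec 4, 2012.
The interview takes place: Dec 4, 2012 + 72 days = Feb 14, 2013.
The petition is filed: Oct 17, 2012.
The interview is scheduled: Oct 17, 2012 + 64 days = Dec 20, 2012.
The decision is mailed: Dec 20, 2012 + 79 days = Mar 9, 2013.
Both prerequisites met — the interview takes place (Feb 14, 2013), the decision is mailed (Mar 9, 2013); the later is Mar 9, 2013.
The visa is stamped: Mar 9, 2013 + 15 days = Mar 24, 2013.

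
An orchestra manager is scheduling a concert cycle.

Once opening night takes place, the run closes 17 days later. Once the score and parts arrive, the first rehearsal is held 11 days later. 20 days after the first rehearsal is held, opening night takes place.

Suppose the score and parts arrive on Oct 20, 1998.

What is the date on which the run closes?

Dec 7, 1998

The score and parts arrive: Oct 20, 1998.
The first rehearsal is held: Oct 20, 1998 + 11 days = Oct 31, 1998.
Opening night takes place: Oct 31, 1998 + 20 days = Nov 20, 1998.
The run closes: Nov 20, 1998 + 17 days = Dec 7, 1998.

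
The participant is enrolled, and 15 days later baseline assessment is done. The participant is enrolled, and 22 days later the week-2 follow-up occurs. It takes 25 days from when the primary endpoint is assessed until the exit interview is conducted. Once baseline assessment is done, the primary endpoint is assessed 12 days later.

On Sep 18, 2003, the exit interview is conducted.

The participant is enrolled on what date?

Jul 28, 2003

The exit interview is conducted: Sep 18, 2003.
The primary endpoint is assessed: Sep 18, 2003 − 25 days = Aug 24, 2003.
Baseline assessment is done: Aug 24, 2003 − 12 days = Aug 12, 2003.
The participant is enrolled: Aug 12, 2003 − 15 days = Jul 28, 2003.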